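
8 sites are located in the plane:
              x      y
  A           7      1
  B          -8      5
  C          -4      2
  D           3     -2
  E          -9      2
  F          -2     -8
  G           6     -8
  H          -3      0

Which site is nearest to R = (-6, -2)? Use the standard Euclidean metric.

H

Compare squared distances (the ordering matches that of the actual distances):
|RA|² = (-6−7)² + (-2−1)² = 169 + 9 = 178
|RB|² = (-6−(-8))² + (-2−5)² = 4 + 49 = 53
|RC|² = (-6−(-4))² + (-2−2)² = 4 + 16 = 20
|RD|² = (-6−3)² + (-2−(-2))² = 81 + 0 = 81
|RE|² = (-6−(-9))² + (-2−2)² = 9 + 16 = 25
|RF|² = (-6−(-2))² + (-2−(-8))² = 16 + 36 = 52
|RG|² = (-6−6)² + (-2−(-8))² = 144 + 36 = 180
|RH|² = (-6−(-3))² + (-2−0)² = 9 + 4 = 13
H is nearest.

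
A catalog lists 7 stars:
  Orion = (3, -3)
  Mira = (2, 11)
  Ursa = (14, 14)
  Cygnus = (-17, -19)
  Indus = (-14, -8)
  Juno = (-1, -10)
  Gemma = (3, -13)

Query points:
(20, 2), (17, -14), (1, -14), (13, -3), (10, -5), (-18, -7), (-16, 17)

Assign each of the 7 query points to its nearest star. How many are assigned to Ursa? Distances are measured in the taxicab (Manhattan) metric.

(20, 2) — d to each: Orion:22, Mira:27, Ursa:18, Cygnus:58, Indus:44, Juno:33, Gemma:32 → nearest is Ursa
(17, -14) — d to each: Orion:25, Mira:40, Ursa:31, Cygnus:39, Indus:37, Juno:22, Gemma:15 → nearest is Gemma
(1, -14) — d to each: Orion:13, Mira:26, Ursa:41, Cygnus:23, Indus:21, Juno:6, Gemma:3 → nearest is Gemma
(13, -3) — d to each: Orion:10, Mira:25, Ursa:18, Cygnus:46, Indus:32, Juno:21, Gemma:20 → nearest is Orion
(10, -5) — d to each: Orion:9, Mira:24, Ursa:23, Cygnus:41, Indus:27, Juno:16, Gemma:15 → nearest is Orion
(-18, -7) — d to each: Orion:25, Mira:38, Ursa:53, Cygnus:13, Indus:5, Juno:20, Gemma:27 → nearest is Indus
(-16, 17) — d to each: Orion:39, Mira:24, Ursa:33, Cygnus:37, Indus:27, Juno:42, Gemma:49 → nearest is Mira
1 of the 7 points has Ursa as nearest.

1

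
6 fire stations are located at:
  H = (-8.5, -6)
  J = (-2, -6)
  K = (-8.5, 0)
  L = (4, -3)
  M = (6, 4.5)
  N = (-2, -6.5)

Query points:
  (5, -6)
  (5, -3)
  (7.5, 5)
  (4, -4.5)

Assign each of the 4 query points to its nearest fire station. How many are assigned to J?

(5, -6) — d² to each: H:182.25, J:49, K:218.25, L:10, M:111.25, N:49.25 → nearest is L
(5, -3) — d² to each: H:191.25, J:58, K:191.25, L:1, M:57.25, N:61.25 → nearest is L
(7.5, 5) — d² to each: H:377, J:211.25, K:281, L:76.25, M:2.5, N:222.5 → nearest is M
(4, -4.5) — d² to each: H:158.5, J:38.25, K:176.5, L:2.25, M:85, N:40 → nearest is L
0 of the 4 points have J as nearest.

0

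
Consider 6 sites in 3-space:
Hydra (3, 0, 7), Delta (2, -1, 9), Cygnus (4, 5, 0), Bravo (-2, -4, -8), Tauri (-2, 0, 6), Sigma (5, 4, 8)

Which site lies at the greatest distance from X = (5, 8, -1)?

Bravo

Since √ is increasing, it suffices to compare squared distances:
d²(X, Hydra) = (5−3)² + (8−0)² + (-1−7)² = 4 + 64 + 64 = 132
d²(X, Delta) = (5−2)² + (8−(-1))² + (-1−9)² = 9 + 81 + 100 = 190
d²(X, Cygnus) = (5−4)² + (8−5)² + (-1−0)² = 1 + 9 + 1 = 11
d²(X, Bravo) = (5−(-2))² + (8−(-4))² + (-1−(-8))² = 49 + 144 + 49 = 242
d²(X, Tauri) = (5−(-2))² + (8−0)² + (-1−6)² = 49 + 64 + 49 = 162
d²(X, Sigma) = (5−5)² + (8−4)² + (-1−8)² = 0 + 16 + 81 = 97
The largest is to Bravo.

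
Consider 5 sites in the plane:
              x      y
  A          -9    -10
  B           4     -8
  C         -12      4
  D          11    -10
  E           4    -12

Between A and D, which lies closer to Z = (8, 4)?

Compare squared distances:
|ZA|² = (8−(-9))² + (4−(-10))² = 289 + 196 = 485
|ZD|² = (8−11)² + (4−(-10))² = 9 + 196 = 205
485 > 205, so D is closer.

D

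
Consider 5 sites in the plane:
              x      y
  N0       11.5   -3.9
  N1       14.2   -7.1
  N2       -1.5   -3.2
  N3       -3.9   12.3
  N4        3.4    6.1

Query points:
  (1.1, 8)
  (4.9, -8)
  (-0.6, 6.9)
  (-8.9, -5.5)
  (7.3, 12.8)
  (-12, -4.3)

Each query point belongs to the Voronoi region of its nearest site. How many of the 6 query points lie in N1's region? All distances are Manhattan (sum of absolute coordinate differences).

1

(1.1, 8) — d to each: N0:22.3, N1:28.2, N2:13.8, N3:9.3, N4:4.2 → nearest is N4
(4.9, -8) — d to each: N0:10.7, N1:10.2, N2:11.2, N3:29.1, N4:15.6 → nearest is N1
(-0.6, 6.9) — d to each: N0:22.9, N1:28.8, N2:11, N3:8.7, N4:4.8 → nearest is N4
(-8.9, -5.5) — d to each: N0:22, N1:24.7, N2:9.7, N3:22.8, N4:23.9 → nearest is N2
(7.3, 12.8) — d to each: N0:20.9, N1:26.8, N2:24.8, N3:11.7, N4:10.6 → nearest is N4
(-12, -4.3) — d to each: N0:23.9, N1:29, N2:11.6, N3:24.7, N4:25.8 → nearest is N2
1 of the 6 points has N1 as nearest.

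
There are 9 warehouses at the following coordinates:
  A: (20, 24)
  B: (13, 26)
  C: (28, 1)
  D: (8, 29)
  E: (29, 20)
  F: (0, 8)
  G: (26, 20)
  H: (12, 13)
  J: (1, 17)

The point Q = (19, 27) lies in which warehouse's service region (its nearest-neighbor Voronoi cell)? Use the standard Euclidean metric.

Since √ is increasing, it suffices to compare squared distances:
|QA|² = 1 + 9 = 10
|QB|² = 36 + 1 = 37
|QC|² = 81 + 676 = 757
|QD|² = 121 + 4 = 125
|QE|² = 100 + 49 = 149
|QF|² = 361 + 361 = 722
|QG|² = 49 + 49 = 98
|QH|² = 49 + 196 = 245
|QJ|² = 324 + 100 = 424
A is nearest.

A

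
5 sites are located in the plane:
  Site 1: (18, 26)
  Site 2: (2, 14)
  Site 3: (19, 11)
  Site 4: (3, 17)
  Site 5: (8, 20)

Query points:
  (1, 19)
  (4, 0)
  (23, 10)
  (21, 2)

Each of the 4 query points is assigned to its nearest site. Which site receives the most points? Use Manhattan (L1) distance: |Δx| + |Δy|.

Site 3

(1, 19) — d to each: Site 1:24, Site 2:6, Site 3:26, Site 4:4, Site 5:8 → nearest is Site 4
(4, 0) — d to each: Site 1:40, Site 2:16, Site 3:26, Site 4:18, Site 5:24 → nearest is Site 2
(23, 10) — d to each: Site 1:21, Site 2:25, Site 3:5, Site 4:27, Site 5:25 → nearest is Site 3
(21, 2) — d to each: Site 1:27, Site 2:31, Site 3:11, Site 4:33, Site 5:31 → nearest is Site 3
Tally — Site 2:1, Site 3:2, Site 4:1. Site 3 captures the most (2).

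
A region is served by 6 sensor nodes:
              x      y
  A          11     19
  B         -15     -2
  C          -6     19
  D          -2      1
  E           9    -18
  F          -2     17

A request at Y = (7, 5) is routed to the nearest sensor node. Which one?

D

Since √ is increasing, it suffices to compare squared distances:
|YA|² = (7−11)² + (5−19)² = 16 + 196 = 212
|YB|² = (7−(-15))² + (5−(-2))² = 484 + 49 = 533
|YC|² = (7−(-6))² + (5−19)² = 169 + 196 = 365
|YD|² = (7−(-2))² + (5−1)² = 81 + 16 = 97
|YE|² = (7−9)² + (5−(-18))² = 4 + 529 = 533
|YF|² = (7−(-2))² + (5−17)² = 81 + 144 = 225
Minimum is at D.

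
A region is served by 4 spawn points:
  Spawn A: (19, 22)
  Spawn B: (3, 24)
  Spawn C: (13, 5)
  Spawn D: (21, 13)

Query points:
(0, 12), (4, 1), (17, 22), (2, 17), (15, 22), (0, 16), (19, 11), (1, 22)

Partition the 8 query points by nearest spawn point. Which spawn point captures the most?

(0, 12) — d² to each: Spawn A:461, Spawn B:153, Spawn C:218, Spawn D:442 → nearest is Spawn B
(4, 1) — d² to each: Spawn A:666, Spawn B:530, Spawn C:97, Spawn D:433 → nearest is Spawn C
(17, 22) — d² to each: Spawn A:4, Spawn B:200, Spawn C:305, Spawn D:97 → nearest is Spawn A
(2, 17) — d² to each: Spawn A:314, Spawn B:50, Spawn C:265, Spawn D:377 → nearest is Spawn B
(15, 22) — d² to each: Spawn A:16, Spawn B:148, Spawn C:293, Spawn D:117 → nearest is Spawn A
(0, 16) — d² to each: Spawn A:397, Spawn B:73, Spawn C:290, Spawn D:450 → nearest is Spawn B
(19, 11) — d² to each: Spawn A:121, Spawn B:425, Spawn C:72, Spawn D:8 → nearest is Spawn D
(1, 22) — d² to each: Spawn A:324, Spawn B:8, Spawn C:433, Spawn D:481 → nearest is Spawn B
Tally — Spawn A:2, Spawn B:4, Spawn C:1, Spawn D:1. Spawn B captures the most (4).

Spawn B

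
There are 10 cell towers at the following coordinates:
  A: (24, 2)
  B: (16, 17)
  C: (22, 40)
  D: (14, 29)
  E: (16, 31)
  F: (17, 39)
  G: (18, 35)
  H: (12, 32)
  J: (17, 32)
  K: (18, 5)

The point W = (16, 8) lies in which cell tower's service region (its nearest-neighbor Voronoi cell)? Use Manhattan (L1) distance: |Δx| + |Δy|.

d(W,A) = |16−24| + |8−2| = 8 + 6 = 14
d(W,B) = |16−16| + |8−17| = 0 + 9 = 9
d(W,C) = |16−22| + |8−40| = 6 + 32 = 38
d(W,D) = |16−14| + |8−29| = 2 + 21 = 23
d(W,E) = |16−16| + |8−31| = 0 + 23 = 23
d(W,F) = |16−17| + |8−39| = 1 + 31 = 32
d(W,G) = |16−18| + |8−35| = 2 + 27 = 29
d(W,H) = |16−12| + |8−32| = 4 + 24 = 28
d(W,J) = |16−17| + |8−32| = 1 + 24 = 25
d(W,K) = |16−18| + |8−5| = 2 + 3 = 5
Minimum is at K.

K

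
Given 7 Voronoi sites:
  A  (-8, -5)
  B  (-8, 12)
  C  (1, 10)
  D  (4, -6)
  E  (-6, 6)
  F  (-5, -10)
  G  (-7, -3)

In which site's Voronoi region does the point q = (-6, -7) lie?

Squared Euclidean distances:
|qA|² = (-6−(-8))² + (-7−(-5))² = 4 + 4 = 8
|qB|² = (-6−(-8))² + (-7−12)² = 4 + 361 = 365
|qC|² = (-6−1)² + (-7−10)² = 49 + 289 = 338
|qD|² = (-6−4)² + (-7−(-6))² = 100 + 1 = 101
|qE|² = (-6−(-6))² + (-7−6)² = 0 + 169 = 169
|qF|² = (-6−(-5))² + (-7−(-10))² = 1 + 9 = 10
|qG|² = (-6−(-7))² + (-7−(-3))² = 1 + 16 = 17
Minimum is at A.

A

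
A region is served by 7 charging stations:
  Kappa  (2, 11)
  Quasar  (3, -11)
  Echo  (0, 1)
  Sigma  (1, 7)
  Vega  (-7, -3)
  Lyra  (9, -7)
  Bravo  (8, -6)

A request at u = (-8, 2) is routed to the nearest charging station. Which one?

Squared Euclidean distances:
d²(u, Kappa) = 100 + 81 = 181
d²(u, Quasar) = 121 + 169 = 290
d²(u, Echo) = 64 + 1 = 65
d²(u, Sigma) = 81 + 25 = 106
d²(u, Vega) = 1 + 25 = 26
d²(u, Lyra) = 289 + 81 = 370
d²(u, Bravo) = 256 + 64 = 320
Minimum is at Vega.

Vega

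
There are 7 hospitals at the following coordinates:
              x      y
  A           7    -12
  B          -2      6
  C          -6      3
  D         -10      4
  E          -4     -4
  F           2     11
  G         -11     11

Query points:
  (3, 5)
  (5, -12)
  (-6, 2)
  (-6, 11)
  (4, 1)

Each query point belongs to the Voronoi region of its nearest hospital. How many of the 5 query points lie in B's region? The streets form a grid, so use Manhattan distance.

(3, 5) — d to each: A:21, B:6, C:11, D:14, E:16, F:7, G:20 → nearest is B
(5, -12) — d to each: A:2, B:25, C:26, D:31, E:17, F:26, G:39 → nearest is A
(-6, 2) — d to each: A:27, B:8, C:1, D:6, E:8, F:17, G:14 → nearest is C
(-6, 11) — d to each: A:36, B:9, C:8, D:11, E:17, F:8, G:5 → nearest is G
(4, 1) — d to each: A:16, B:11, C:12, D:17, E:13, F:12, G:25 → nearest is B
2 of the 5 points have B as nearest.

2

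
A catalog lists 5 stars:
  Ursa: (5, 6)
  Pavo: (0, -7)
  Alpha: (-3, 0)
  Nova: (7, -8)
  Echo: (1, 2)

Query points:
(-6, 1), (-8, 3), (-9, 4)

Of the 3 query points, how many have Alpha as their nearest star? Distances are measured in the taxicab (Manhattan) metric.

(-6, 1) — d to each: Ursa:16, Pavo:14, Alpha:4, Nova:22, Echo:8 → nearest is Alpha
(-8, 3) — d to each: Ursa:16, Pavo:18, Alpha:8, Nova:26, Echo:10 → nearest is Alpha
(-9, 4) — d to each: Ursa:16, Pavo:20, Alpha:10, Nova:28, Echo:12 → nearest is Alpha
3 of the 3 points have Alpha as nearest.

3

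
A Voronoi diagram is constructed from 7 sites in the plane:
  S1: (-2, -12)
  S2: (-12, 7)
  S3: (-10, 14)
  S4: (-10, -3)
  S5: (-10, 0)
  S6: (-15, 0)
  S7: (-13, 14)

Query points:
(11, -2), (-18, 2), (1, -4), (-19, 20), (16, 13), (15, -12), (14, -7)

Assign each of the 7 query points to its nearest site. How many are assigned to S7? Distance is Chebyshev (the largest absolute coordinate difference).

(11, -2) — d to each: S1:13, S2:23, S3:21, S4:21, S5:21, S6:26, S7:24 → nearest is S1
(-18, 2) — d to each: S1:16, S2:6, S3:12, S4:8, S5:8, S6:3, S7:12 → nearest is S6
(1, -4) — d to each: S1:8, S2:13, S3:18, S4:11, S5:11, S6:16, S7:18 → nearest is S1
(-19, 20) — d to each: S1:32, S2:13, S3:9, S4:23, S5:20, S6:20, S7:6 → nearest is S7
(16, 13) — d to each: S1:25, S2:28, S3:26, S4:26, S5:26, S6:31, S7:29 → nearest is S1
(15, -12) — d to each: S1:17, S2:27, S3:26, S4:25, S5:25, S6:30, S7:28 → nearest is S1
(14, -7) — d to each: S1:16, S2:26, S3:24, S4:24, S5:24, S6:29, S7:27 → nearest is S1
1 of the 7 points has S7 as nearest.

1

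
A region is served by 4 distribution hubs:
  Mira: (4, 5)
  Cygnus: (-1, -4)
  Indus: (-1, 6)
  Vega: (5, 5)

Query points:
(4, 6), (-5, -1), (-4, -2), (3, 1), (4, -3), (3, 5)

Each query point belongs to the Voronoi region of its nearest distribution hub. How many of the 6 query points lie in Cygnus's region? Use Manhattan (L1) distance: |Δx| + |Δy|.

3

(4, 6) — d to each: Mira:1, Cygnus:15, Indus:5, Vega:2 → nearest is Mira
(-5, -1) — d to each: Mira:15, Cygnus:7, Indus:11, Vega:16 → nearest is Cygnus
(-4, -2) — d to each: Mira:15, Cygnus:5, Indus:11, Vega:16 → nearest is Cygnus
(3, 1) — d to each: Mira:5, Cygnus:9, Indus:9, Vega:6 → nearest is Mira
(4, -3) — d to each: Mira:8, Cygnus:6, Indus:14, Vega:9 → nearest is Cygnus
(3, 5) — d to each: Mira:1, Cygnus:13, Indus:5, Vega:2 → nearest is Mira
3 of the 6 points have Cygnus as nearest.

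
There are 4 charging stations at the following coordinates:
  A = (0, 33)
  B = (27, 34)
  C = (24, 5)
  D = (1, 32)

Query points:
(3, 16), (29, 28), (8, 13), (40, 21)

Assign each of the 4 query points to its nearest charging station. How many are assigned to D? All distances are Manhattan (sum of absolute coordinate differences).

(3, 16) — d to each: A:20, B:42, C:32, D:18 → nearest is D
(29, 28) — d to each: A:34, B:8, C:28, D:32 → nearest is B
(8, 13) — d to each: A:28, B:40, C:24, D:26 → nearest is C
(40, 21) — d to each: A:52, B:26, C:32, D:50 → nearest is B
1 of the 4 points has D as nearest.

1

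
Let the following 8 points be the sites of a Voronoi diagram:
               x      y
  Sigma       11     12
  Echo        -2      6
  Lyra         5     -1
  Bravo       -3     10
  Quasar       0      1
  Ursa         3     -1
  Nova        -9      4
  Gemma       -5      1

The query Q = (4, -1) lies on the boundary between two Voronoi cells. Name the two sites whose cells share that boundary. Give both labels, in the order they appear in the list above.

Squared distances from Q to each site:
d²(Q, Sigma) = (4−11)² + (-1−12)² = 49 + 169 = 218
d²(Q, Echo) = (4−(-2))² + (-1−6)² = 36 + 49 = 85
d²(Q, Lyra) = (4−5)² + (-1−(-1))² = 1 + 0 = 1
d²(Q, Bravo) = (4−(-3))² + (-1−10)² = 49 + 121 = 170
d²(Q, Quasar) = (4−0)² + (-1−1)² = 16 + 4 = 20
d²(Q, Ursa) = (4−3)² + (-1−(-1))² = 1 + 0 = 1
d²(Q, Nova) = (4−(-9))² + (-1−4)² = 169 + 25 = 194
d²(Q, Gemma) = (4−(-5))² + (-1−1)² = 81 + 4 = 85
Q is equidistant from Lyra and Ursa (both at squared distance 1), and every other site is strictly farther — so Q lies on the Lyra–Ursa Voronoi edge.

Lyra and Ursa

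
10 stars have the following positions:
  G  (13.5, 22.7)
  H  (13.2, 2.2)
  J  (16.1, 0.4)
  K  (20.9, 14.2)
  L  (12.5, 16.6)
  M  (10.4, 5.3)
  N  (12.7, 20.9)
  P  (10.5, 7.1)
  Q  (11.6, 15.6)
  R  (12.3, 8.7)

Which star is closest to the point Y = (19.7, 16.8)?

Compare squared distances (the ordering matches that of the actual distances):
|YG|² = 38.44 + 34.81 = 73.25
|YH|² = 42.25 + 213.16 = 255.41
|YJ|² = 12.96 + 268.96 = 281.92
|YK|² = 1.44 + 6.76 = 8.2
|YL|² = 51.84 + 0.04 = 51.88
|YM|² = 86.49 + 132.25 = 218.74
|YN|² = 49 + 16.81 = 65.81
|YP|² = 84.64 + 94.09 = 178.73
|YQ|² = 65.61 + 1.44 = 67.05
|YR|² = 54.76 + 65.61 = 120.37
Minimum is at K.

K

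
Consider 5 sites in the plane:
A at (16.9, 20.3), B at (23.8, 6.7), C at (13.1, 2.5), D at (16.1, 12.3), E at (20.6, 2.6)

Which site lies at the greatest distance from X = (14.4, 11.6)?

E

Since √ is increasing, it suffices to compare squared distances:
|XA|² = (14.4−16.9)² + (11.6−20.3)² = 6.25 + 75.69 = 81.94
|XB|² = (14.4−23.8)² + (11.6−6.7)² = 88.36 + 24.01 = 112.37
|XC|² = (14.4−13.1)² + (11.6−2.5)² = 1.69 + 82.81 = 84.5
|XD|² = (14.4−16.1)² + (11.6−12.3)² = 2.89 + 0.49 = 3.38
|XE|² = (14.4−20.6)² + (11.6−2.6)² = 38.44 + 81 = 119.44
The largest is to E.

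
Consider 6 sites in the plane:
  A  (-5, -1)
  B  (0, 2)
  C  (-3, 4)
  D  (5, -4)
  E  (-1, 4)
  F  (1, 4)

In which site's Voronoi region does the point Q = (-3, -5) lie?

A

Since √ is increasing, it suffices to compare squared distances:
|QA|² = (-3−(-5))² + (-5−(-1))² = 4 + 16 = 20
|QB|² = (-3−0)² + (-5−2)² = 9 + 49 = 58
|QC|² = (-3−(-3))² + (-5−4)² = 0 + 81 = 81
|QD|² = (-3−5)² + (-5−(-4))² = 64 + 1 = 65
|QE|² = (-3−(-1))² + (-5−4)² = 4 + 81 = 85
|QF|² = (-3−1)² + (-5−4)² = 16 + 81 = 97
Minimum is at A.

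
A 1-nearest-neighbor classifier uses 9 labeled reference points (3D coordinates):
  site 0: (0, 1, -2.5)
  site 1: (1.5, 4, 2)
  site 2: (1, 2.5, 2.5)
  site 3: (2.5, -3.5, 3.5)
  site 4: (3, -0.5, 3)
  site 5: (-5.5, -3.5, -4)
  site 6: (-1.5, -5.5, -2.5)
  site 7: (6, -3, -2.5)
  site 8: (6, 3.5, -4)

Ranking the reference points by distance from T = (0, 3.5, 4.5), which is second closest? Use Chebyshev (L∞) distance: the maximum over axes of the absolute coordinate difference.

d(T, site 0) = max(0, 2.5, 7) = 7
d(T, site 1) = max(1.5, 0.5, 2.5) = 2.5
d(T, site 2) = max(1, 1, 2) = 2
d(T, site 3) = max(2.5, 7, 1) = 7
d(T, site 4) = max(3, 4, 1.5) = 4
d(T, site 5) = max(5.5, 7, 8.5) = 8.5
d(T, site 6) = max(1.5, 9, 7) = 9
d(T, site 7) = max(6, 6.5, 7) = 7
d(T, site 8) = max(6, 0, 8.5) = 8.5
Sorted ascending: site 2, site 1, site 4, … — the second-nearest is site 1.

site 1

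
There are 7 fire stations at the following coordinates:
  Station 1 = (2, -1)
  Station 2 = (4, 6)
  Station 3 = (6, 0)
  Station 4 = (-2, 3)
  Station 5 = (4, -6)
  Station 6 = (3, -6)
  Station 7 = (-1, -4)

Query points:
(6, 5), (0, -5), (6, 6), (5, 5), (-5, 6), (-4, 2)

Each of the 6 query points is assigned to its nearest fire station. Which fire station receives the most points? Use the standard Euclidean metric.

Station 2

(6, 5) — d² to each: Station 1:52, Station 2:5, Station 3:25, Station 4:68, Station 5:125, Station 6:130, Station 7:130 → nearest is Station 2
(0, -5) — d² to each: Station 1:20, Station 2:137, Station 3:61, Station 4:68, Station 5:17, Station 6:10, Station 7:2 → nearest is Station 7
(6, 6) — d² to each: Station 1:65, Station 2:4, Station 3:36, Station 4:73, Station 5:148, Station 6:153, Station 7:149 → nearest is Station 2
(5, 5) — d² to each: Station 1:45, Station 2:2, Station 3:26, Station 4:53, Station 5:122, Station 6:125, Station 7:117 → nearest is Station 2
(-5, 6) — d² to each: Station 1:98, Station 2:81, Station 3:157, Station 4:18, Station 5:225, Station 6:208, Station 7:116 → nearest is Station 4
(-4, 2) — d² to each: Station 1:45, Station 2:80, Station 3:104, Station 4:5, Station 5:128, Station 6:113, Station 7:45 → nearest is Station 4
Tally — Station 2:3, Station 4:2, Station 7:1. Station 2 captures the most (3).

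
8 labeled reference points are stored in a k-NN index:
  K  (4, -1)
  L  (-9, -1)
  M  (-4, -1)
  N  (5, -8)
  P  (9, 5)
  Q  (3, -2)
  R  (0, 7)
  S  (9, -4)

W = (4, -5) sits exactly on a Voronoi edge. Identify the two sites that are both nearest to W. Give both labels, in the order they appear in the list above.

N and Q

Squared distances from W to each site:
|WK|² = (4−4)² + (-5−(-1))² = 0 + 16 = 16
|WL|² = (4−(-9))² + (-5−(-1))² = 169 + 16 = 185
|WM|² = (4−(-4))² + (-5−(-1))² = 64 + 16 = 80
|WN|² = (4−5)² + (-5−(-8))² = 1 + 9 = 10
|WP|² = (4−9)² + (-5−5)² = 25 + 100 = 125
|WQ|² = (4−3)² + (-5−(-2))² = 1 + 9 = 10
|WR|² = (4−0)² + (-5−7)² = 16 + 144 = 160
|WS|² = (4−9)² + (-5−(-4))² = 25 + 1 = 26
W is equidistant from N and Q (both at squared distance 10), and every other site is strictly farther — so W lies on the N–Q Voronoi edge.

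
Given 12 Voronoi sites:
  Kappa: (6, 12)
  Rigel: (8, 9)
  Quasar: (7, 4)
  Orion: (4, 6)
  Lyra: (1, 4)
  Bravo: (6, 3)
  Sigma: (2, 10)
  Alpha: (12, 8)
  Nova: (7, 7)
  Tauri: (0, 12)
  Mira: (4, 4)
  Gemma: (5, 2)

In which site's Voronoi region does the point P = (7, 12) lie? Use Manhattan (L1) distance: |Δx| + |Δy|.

Kappa

d(P, Kappa) = 1 + 0 = 1
d(P, Rigel) = 1 + 3 = 4
d(P, Quasar) = 0 + 8 = 8
d(P, Orion) = 3 + 6 = 9
d(P, Lyra) = 6 + 8 = 14
d(P, Bravo) = 1 + 9 = 10
d(P, Sigma) = 5 + 2 = 7
d(P, Alpha) = 5 + 4 = 9
d(P, Nova) = 0 + 5 = 5
d(P, Tauri) = 7 + 0 = 7
d(P, Mira) = 3 + 8 = 11
d(P, Gemma) = 2 + 10 = 12
Minimum is at Kappa.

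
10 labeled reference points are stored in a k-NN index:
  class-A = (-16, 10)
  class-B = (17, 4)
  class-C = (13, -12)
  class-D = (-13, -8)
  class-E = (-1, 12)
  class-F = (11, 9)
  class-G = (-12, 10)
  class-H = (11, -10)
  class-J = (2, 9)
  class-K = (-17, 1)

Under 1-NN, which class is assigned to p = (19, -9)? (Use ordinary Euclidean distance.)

class-C

Squared Euclidean distances:
d²(p, class-A) = (19−(-16))² + (-9−10)² = 1225 + 361 = 1586
d²(p, class-B) = (19−17)² + (-9−4)² = 4 + 169 = 173
d²(p, class-C) = (19−13)² + (-9−(-12))² = 36 + 9 = 45
d²(p, class-D) = (19−(-13))² + (-9−(-8))² = 1024 + 1 = 1025
d²(p, class-E) = (19−(-1))² + (-9−12)² = 400 + 441 = 841
d²(p, class-F) = (19−11)² + (-9−9)² = 64 + 324 = 388
d²(p, class-G) = (19−(-12))² + (-9−10)² = 961 + 361 = 1322
d²(p, class-H) = (19−11)² + (-9−(-10))² = 64 + 1 = 65
d²(p, class-J) = (19−2)² + (-9−9)² = 289 + 324 = 613
d²(p, class-K) = (19−(-17))² + (-9−1)² = 1296 + 100 = 1396
The smallest is to class-C, so p lies in the Voronoi region of class-C.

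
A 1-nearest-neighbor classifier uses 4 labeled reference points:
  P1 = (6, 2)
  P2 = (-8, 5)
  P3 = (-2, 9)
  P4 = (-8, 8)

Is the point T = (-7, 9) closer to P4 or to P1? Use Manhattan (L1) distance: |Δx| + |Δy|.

d(T,P4) = |-7−(-8)| + |9−8| = 1 + 1 = 2
d(T,P1) = |-7−6| + |9−2| = 13 + 7 = 20
2 < 20, so P4 is closer.

P4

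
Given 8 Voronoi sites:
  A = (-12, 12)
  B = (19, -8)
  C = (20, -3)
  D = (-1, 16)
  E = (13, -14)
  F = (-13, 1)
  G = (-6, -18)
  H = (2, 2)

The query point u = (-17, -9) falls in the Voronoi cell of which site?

F

Squared Euclidean distances:
|uA|² = (-17−(-12))² + (-9−12)² = 25 + 441 = 466
|uB|² = (-17−19)² + (-9−(-8))² = 1296 + 1 = 1297
|uC|² = (-17−20)² + (-9−(-3))² = 1369 + 36 = 1405
|uD|² = (-17−(-1))² + (-9−16)² = 256 + 625 = 881
|uE|² = (-17−13)² + (-9−(-14))² = 900 + 25 = 925
|uF|² = (-17−(-13))² + (-9−1)² = 16 + 100 = 116
|uG|² = (-17−(-6))² + (-9−(-18))² = 121 + 81 = 202
|uH|² = (-17−2)² + (-9−2)² = 361 + 121 = 482
Minimum is at F.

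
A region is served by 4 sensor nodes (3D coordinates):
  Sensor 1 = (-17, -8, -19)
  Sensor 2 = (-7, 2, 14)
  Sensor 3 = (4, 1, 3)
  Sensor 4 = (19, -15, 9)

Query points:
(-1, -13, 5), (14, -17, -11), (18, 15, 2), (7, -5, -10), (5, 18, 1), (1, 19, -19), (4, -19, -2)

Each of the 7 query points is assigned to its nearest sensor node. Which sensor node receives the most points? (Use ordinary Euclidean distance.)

(-1, -13, 5) — d² to each: Sensor 1:857, Sensor 2:342, Sensor 3:225, Sensor 4:420 → nearest is Sensor 3
(14, -17, -11) — d² to each: Sensor 1:1106, Sensor 2:1427, Sensor 3:620, Sensor 4:429 → nearest is Sensor 4
(18, 15, 2) — d² to each: Sensor 1:2195, Sensor 2:938, Sensor 3:393, Sensor 4:950 → nearest is Sensor 3
(7, -5, -10) — d² to each: Sensor 1:666, Sensor 2:821, Sensor 3:214, Sensor 4:605 → nearest is Sensor 3
(5, 18, 1) — d² to each: Sensor 1:1560, Sensor 2:569, Sensor 3:294, Sensor 4:1349 → nearest is Sensor 3
(1, 19, -19) — d² to each: Sensor 1:1053, Sensor 2:1442, Sensor 3:817, Sensor 4:2264 → nearest is Sensor 3
(4, -19, -2) — d² to each: Sensor 1:851, Sensor 2:818, Sensor 3:425, Sensor 4:362 → nearest is Sensor 4
Tally — Sensor 3:5, Sensor 4:2. Sensor 3 captures the most (5).

Sensor 3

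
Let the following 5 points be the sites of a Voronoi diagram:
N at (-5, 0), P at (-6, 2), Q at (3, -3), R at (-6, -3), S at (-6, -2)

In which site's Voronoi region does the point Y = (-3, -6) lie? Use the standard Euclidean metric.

R

Compare squared distances (the ordering matches that of the actual distances):
|YN|² = 4 + 36 = 40
|YP|² = 9 + 64 = 73
|YQ|² = 36 + 9 = 45
|YR|² = 9 + 9 = 18
|YS|² = 9 + 16 = 25
Minimum is at R.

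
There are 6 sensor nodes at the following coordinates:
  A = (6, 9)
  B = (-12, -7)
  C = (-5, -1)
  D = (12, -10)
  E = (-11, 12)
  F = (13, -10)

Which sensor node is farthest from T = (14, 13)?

Compare squared distances (the ordering matches that of the actual distances):
|TA|² = (14−6)² + (13−9)² = 64 + 16 = 80
|TB|² = (14−(-12))² + (13−(-7))² = 676 + 400 = 1076
|TC|² = (14−(-5))² + (13−(-1))² = 361 + 196 = 557
|TD|² = (14−12)² + (13−(-10))² = 4 + 529 = 533
|TE|² = (14−(-11))² + (13−12)² = 625 + 1 = 626
|TF|² = (14−13)² + (13−(-10))² = 1 + 529 = 530
The largest is to B.

B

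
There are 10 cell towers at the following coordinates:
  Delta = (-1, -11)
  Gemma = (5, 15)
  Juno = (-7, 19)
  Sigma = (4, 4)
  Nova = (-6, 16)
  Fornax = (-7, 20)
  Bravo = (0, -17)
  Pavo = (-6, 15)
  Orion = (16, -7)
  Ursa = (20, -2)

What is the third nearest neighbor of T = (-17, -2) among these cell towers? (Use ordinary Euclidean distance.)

Nova

Compare squared distances (the ordering matches that of the actual distances):
d²(T, Delta) = 256 + 81 = 337
d²(T, Gemma) = 484 + 289 = 773
d²(T, Juno) = 100 + 441 = 541
d²(T, Sigma) = 441 + 36 = 477
d²(T, Nova) = 121 + 324 = 445
d²(T, Fornax) = 100 + 484 = 584
d²(T, Bravo) = 289 + 225 = 514
d²(T, Pavo) = 121 + 289 = 410
d²(T, Orion) = 1089 + 25 = 1114
d²(T, Ursa) = 1369 + 0 = 1369
Sorted ascending: Delta, Pavo, Nova, Sigma, … — the third-nearest is Nova.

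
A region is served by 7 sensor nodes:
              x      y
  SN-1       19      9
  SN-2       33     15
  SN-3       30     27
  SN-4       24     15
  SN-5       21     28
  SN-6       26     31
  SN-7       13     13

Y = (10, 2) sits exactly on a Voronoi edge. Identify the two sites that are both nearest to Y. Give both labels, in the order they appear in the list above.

Squared distances from Y to each site:
d²(Y, SN-1) = (10−19)² + (2−9)² = 81 + 49 = 130
d²(Y, SN-2) = (10−33)² + (2−15)² = 529 + 169 = 698
d²(Y, SN-3) = (10−30)² + (2−27)² = 400 + 625 = 1025
d²(Y, SN-4) = (10−24)² + (2−15)² = 196 + 169 = 365
d²(Y, SN-5) = (10−21)² + (2−28)² = 121 + 676 = 797
d²(Y, SN-6) = (10−26)² + (2−31)² = 256 + 841 = 1097
d²(Y, SN-7) = (10−13)² + (2−13)² = 9 + 121 = 130
Y is equidistant from SN-1 and SN-7 (both at squared distance 130), and every other site is strictly farther — so Y lies on the SN-1–SN-7 Voronoi edge.

SN-1 and SN-7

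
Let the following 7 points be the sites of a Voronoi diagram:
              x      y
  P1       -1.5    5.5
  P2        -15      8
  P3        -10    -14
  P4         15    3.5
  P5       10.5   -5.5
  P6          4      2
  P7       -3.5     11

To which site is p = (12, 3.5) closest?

Compare squared distances (the ordering matches that of the actual distances):
|pP1|² = (12−(-1.5))² + (3.5−5.5)² = 182.25 + 4 = 186.25
|pP2|² = (12−(-15))² + (3.5−8)² = 729 + 20.25 = 749.25
|pP3|² = (12−(-10))² + (3.5−(-14))² = 484 + 306.25 = 790.25
|pP4|² = (12−15)² + (3.5−3.5)² = 9 + 0 = 9
|pP5|² = (12−10.5)² + (3.5−(-5.5))² = 2.25 + 81 = 83.25
|pP6|² = (12−4)² + (3.5−2)² = 64 + 2.25 = 66.25
|pP7|² = (12−(-3.5))² + (3.5−11)² = 240.25 + 56.25 = 296.5
The smallest is to P4, so p lies in the Voronoi region of P4.

P4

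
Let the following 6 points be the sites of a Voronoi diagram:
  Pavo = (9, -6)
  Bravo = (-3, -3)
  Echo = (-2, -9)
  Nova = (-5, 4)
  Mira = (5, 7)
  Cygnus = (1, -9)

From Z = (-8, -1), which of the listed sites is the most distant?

Squared Euclidean distances:
d²(Z, Pavo) = (-8−9)² + (-1−(-6))² = 289 + 25 = 314
d²(Z, Bravo) = (-8−(-3))² + (-1−(-3))² = 25 + 4 = 29
d²(Z, Echo) = (-8−(-2))² + (-1−(-9))² = 36 + 64 = 100
d²(Z, Nova) = (-8−(-5))² + (-1−4)² = 9 + 25 = 34
d²(Z, Mira) = (-8−5)² + (-1−7)² = 169 + 64 = 233
d²(Z, Cygnus) = (-8−1)² + (-1−(-9))² = 81 + 64 = 145
The largest is to Pavo.

Pavo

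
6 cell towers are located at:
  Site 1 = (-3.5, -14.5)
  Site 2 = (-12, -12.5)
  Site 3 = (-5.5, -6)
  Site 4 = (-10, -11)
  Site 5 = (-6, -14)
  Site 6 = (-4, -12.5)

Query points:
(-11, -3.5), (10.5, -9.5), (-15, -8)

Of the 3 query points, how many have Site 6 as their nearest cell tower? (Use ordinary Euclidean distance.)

(-11, -3.5) — d² to each: Site 1:177.25, Site 2:82, Site 3:36.5, Site 4:57.25, Site 5:135.25, Site 6:130 → nearest is Site 3
(10.5, -9.5) — d² to each: Site 1:221, Site 2:515.25, Site 3:268.25, Site 4:422.5, Site 5:292.5, Site 6:219.25 → nearest is Site 6
(-15, -8) — d² to each: Site 1:174.5, Site 2:29.25, Site 3:94.25, Site 4:34, Site 5:117, Site 6:141.25 → nearest is Site 2
1 of the 3 points has Site 6 as nearest.

1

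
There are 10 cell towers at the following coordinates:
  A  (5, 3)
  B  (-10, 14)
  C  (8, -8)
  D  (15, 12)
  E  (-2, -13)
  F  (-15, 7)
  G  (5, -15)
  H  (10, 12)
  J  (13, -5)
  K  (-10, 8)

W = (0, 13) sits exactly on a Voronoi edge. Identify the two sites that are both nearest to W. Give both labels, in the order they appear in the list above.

B and H

Squared distances from W to each site:
|WA|² = (0−5)² + (13−3)² = 25 + 100 = 125
|WB|² = (0−(-10))² + (13−14)² = 100 + 1 = 101
|WC|² = (0−8)² + (13−(-8))² = 64 + 441 = 505
|WD|² = (0−15)² + (13−12)² = 225 + 1 = 226
|WE|² = (0−(-2))² + (13−(-13))² = 4 + 676 = 680
|WF|² = (0−(-15))² + (13−7)² = 225 + 36 = 261
|WG|² = (0−5)² + (13−(-15))² = 25 + 784 = 809
|WH|² = (0−10)² + (13−12)² = 100 + 1 = 101
|WJ|² = (0−13)² + (13−(-5))² = 169 + 324 = 493
|WK|² = (0−(-10))² + (13−8)² = 100 + 25 = 125
W is equidistant from B and H (both at squared distance 101), and every other site is strictly farther — so W lies on the B–H Voronoi edge.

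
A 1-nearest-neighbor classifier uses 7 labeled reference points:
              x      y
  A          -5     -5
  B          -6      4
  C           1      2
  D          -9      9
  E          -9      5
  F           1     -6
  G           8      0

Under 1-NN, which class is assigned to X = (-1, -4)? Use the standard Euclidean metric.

F

Squared Euclidean distances:
|XA|² = (-1−(-5))² + (-4−(-5))² = 16 + 1 = 17
|XB|² = (-1−(-6))² + (-4−4)² = 25 + 64 = 89
|XC|² = (-1−1)² + (-4−2)² = 4 + 36 = 40
|XD|² = (-1−(-9))² + (-4−9)² = 64 + 169 = 233
|XE|² = (-1−(-9))² + (-4−5)² = 64 + 81 = 145
|XF|² = (-1−1)² + (-4−(-6))² = 4 + 4 = 8
|XG|² = (-1−8)² + (-4−0)² = 81 + 16 = 97
The smallest is to F, so X lies in the Voronoi region of F.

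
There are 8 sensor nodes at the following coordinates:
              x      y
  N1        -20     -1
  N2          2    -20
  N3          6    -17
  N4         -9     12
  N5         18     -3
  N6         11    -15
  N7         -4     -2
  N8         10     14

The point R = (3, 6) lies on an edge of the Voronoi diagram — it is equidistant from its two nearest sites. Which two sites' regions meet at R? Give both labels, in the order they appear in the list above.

N7 and N8

Squared distances from R to each site:
|RN1|² = (3−(-20))² + (6−(-1))² = 529 + 49 = 578
|RN2|² = (3−2)² + (6−(-20))² = 1 + 676 = 677
|RN3|² = (3−6)² + (6−(-17))² = 9 + 529 = 538
|RN4|² = (3−(-9))² + (6−12)² = 144 + 36 = 180
|RN5|² = (3−18)² + (6−(-3))² = 225 + 81 = 306
|RN6|² = (3−11)² + (6−(-15))² = 64 + 441 = 505
|RN7|² = (3−(-4))² + (6−(-2))² = 49 + 64 = 113
|RN8|² = (3−10)² + (6−14)² = 49 + 64 = 113
R is equidistant from N7 and N8 (both at squared distance 113), and every other site is strictly farther — so R lies on the N7–N8 Voronoi edge.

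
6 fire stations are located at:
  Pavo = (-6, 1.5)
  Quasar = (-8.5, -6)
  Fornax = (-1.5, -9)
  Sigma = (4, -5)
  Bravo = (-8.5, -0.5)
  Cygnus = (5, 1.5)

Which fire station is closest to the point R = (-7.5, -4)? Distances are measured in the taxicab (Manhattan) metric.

Quasar

d(R, Pavo) = |-7.5−(-6)| + |-4−1.5| = 1.5 + 5.5 = 7
d(R, Quasar) = |-7.5−(-8.5)| + |-4−(-6)| = 1 + 2 = 3
d(R, Fornax) = |-7.5−(-1.5)| + |-4−(-9)| = 6 + 5 = 11
d(R, Sigma) = |-7.5−4| + |-4−(-5)| = 11.5 + 1 = 12.5
d(R, Bravo) = |-7.5−(-8.5)| + |-4−(-0.5)| = 1 + 3.5 = 4.5
d(R, Cygnus) = |-7.5−5| + |-4−1.5| = 12.5 + 5.5 = 18
The smallest is to Quasar, so R lies in the Voronoi region of Quasar.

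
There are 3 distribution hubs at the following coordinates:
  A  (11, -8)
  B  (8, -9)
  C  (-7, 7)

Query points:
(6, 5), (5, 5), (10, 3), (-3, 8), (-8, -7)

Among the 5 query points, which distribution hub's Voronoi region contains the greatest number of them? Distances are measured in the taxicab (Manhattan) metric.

(6, 5) — d to each: A:18, B:16, C:15 → nearest is C
(5, 5) — d to each: A:19, B:17, C:14 → nearest is C
(10, 3) — d to each: A:12, B:14, C:21 → nearest is A
(-3, 8) — d to each: A:30, B:28, C:5 → nearest is C
(-8, -7) — d to each: A:20, B:18, C:15 → nearest is C
Tally — A:1, C:4. C captures the most (4).

C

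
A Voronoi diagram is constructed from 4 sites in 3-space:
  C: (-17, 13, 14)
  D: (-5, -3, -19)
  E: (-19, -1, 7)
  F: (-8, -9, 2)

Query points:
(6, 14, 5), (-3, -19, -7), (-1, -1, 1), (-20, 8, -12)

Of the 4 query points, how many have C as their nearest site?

1

(6, 14, 5) — d² to each: C:611, D:986, E:854, F:734 → nearest is C
(-3, -19, -7) — d² to each: C:1661, D:404, E:776, F:206 → nearest is F
(-1, -1, 1) — d² to each: C:621, D:420, E:360, F:114 → nearest is F
(-20, 8, -12) — d² to each: C:710, D:395, E:443, F:629 → nearest is D
1 of the 4 points has C as nearest.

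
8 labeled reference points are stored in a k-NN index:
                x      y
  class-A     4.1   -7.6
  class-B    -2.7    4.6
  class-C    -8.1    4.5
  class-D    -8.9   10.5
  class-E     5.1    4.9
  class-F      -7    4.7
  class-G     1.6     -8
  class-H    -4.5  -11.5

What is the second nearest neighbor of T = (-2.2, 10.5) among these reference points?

class-D

Squared Euclidean distances:
d²(T, class-A) = 39.69 + 327.61 = 367.3
d²(T, class-B) = 0.25 + 34.81 = 35.06
d²(T, class-C) = 34.81 + 36 = 70.81
d²(T, class-D) = 44.89 + 0 = 44.89
d²(T, class-E) = 53.29 + 31.36 = 84.65
d²(T, class-F) = 23.04 + 33.64 = 56.68
d²(T, class-G) = 14.44 + 342.25 = 356.69
d²(T, class-H) = 5.29 + 484 = 489.29
Sorted ascending: class-B, class-D, class-F, … — the second-nearest is class-D.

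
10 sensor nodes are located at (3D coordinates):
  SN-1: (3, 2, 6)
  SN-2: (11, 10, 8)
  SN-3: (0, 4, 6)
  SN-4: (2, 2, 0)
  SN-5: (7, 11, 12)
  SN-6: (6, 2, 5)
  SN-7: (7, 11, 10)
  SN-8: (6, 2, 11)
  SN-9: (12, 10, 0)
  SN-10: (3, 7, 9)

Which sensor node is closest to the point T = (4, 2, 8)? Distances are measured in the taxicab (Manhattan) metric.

SN-1

d(T, SN-1) = |4−3| + |2−2| + |8−6| = 1 + 0 + 2 = 3
d(T, SN-2) = |4−11| + |2−10| + |8−8| = 7 + 8 + 0 = 15
d(T, SN-3) = |4−0| + |2−4| + |8−6| = 4 + 2 + 2 = 8
d(T, SN-4) = |4−2| + |2−2| + |8−0| = 2 + 0 + 8 = 10
d(T, SN-5) = |4−7| + |2−11| + |8−12| = 3 + 9 + 4 = 16
d(T, SN-6) = |4−6| + |2−2| + |8−5| = 2 + 0 + 3 = 5
d(T, SN-7) = |4−7| + |2−11| + |8−10| = 3 + 9 + 2 = 14
d(T, SN-8) = |4−6| + |2−2| + |8−11| = 2 + 0 + 3 = 5
d(T, SN-9) = |4−12| + |2−10| + |8−0| = 8 + 8 + 8 = 24
d(T, SN-10) = |4−3| + |2−7| + |8−9| = 1 + 5 + 1 = 7
The smallest is to SN-1, so T lies in the Voronoi region of SN-1.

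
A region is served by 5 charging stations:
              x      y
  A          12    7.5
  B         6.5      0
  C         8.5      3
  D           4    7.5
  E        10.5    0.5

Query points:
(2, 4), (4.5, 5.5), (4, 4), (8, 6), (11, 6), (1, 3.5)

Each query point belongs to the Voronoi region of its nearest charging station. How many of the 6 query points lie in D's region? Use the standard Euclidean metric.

(2, 4) — d² to each: A:112.25, B:36.25, C:43.25, D:16.25, E:84.5 → nearest is D
(4.5, 5.5) — d² to each: A:60.25, B:34.25, C:22.25, D:4.25, E:61 → nearest is D
(4, 4) — d² to each: A:76.25, B:22.25, C:21.25, D:12.25, E:54.5 → nearest is D
(8, 6) — d² to each: A:18.25, B:38.25, C:9.25, D:18.25, E:36.5 → nearest is C
(11, 6) — d² to each: A:3.25, B:56.25, C:15.25, D:51.25, E:30.5 → nearest is A
(1, 3.5) — d² to each: A:137, B:42.5, C:56.5, D:25, E:99.25 → nearest is D
4 of the 6 points have D as nearest.

4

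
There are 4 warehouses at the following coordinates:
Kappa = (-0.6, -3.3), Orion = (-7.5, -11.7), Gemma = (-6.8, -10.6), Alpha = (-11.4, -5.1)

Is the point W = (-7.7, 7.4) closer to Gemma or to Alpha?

Alpha

Compare squared distances:
d²(W, Gemma) = (-7.7−(-6.8))² + (7.4−(-10.6))² = 0.81 + 324 = 324.81
d²(W, Alpha) = (-7.7−(-11.4))² + (7.4−(-5.1))² = 13.69 + 156.25 = 169.94
324.81 > 169.94, so Alpha is closer.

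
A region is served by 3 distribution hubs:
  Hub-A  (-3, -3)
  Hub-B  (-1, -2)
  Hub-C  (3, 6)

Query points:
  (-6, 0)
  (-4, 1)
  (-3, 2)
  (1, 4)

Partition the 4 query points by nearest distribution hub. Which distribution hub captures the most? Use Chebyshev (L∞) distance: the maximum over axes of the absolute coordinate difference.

Hub-B

(-6, 0) — d to each: Hub-A:3, Hub-B:5, Hub-C:9 → nearest is Hub-A
(-4, 1) — d to each: Hub-A:4, Hub-B:3, Hub-C:7 → nearest is Hub-B
(-3, 2) — d to each: Hub-A:5, Hub-B:4, Hub-C:6 → nearest is Hub-B
(1, 4) — d to each: Hub-A:7, Hub-B:6, Hub-C:2 → nearest is Hub-C
Tally — Hub-A:1, Hub-B:2, Hub-C:1. Hub-B captures the most (2).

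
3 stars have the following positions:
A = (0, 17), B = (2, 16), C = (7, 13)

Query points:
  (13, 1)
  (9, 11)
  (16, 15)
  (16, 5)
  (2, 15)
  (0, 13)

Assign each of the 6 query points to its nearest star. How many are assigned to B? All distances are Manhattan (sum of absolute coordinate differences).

1

(13, 1) — d to each: A:29, B:26, C:18 → nearest is C
(9, 11) — d to each: A:15, B:12, C:4 → nearest is C
(16, 15) — d to each: A:18, B:15, C:11 → nearest is C
(16, 5) — d to each: A:28, B:25, C:17 → nearest is C
(2, 15) — d to each: A:4, B:1, C:7 → nearest is B
(0, 13) — d to each: A:4, B:5, C:7 → nearest is A
1 of the 6 points has B as nearest.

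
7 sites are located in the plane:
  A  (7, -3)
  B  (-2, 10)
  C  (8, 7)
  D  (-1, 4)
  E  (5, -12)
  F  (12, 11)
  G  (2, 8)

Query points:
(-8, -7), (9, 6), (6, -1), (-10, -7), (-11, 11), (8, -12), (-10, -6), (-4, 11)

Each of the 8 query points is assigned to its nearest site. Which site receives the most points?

D

(-8, -7) — d² to each: A:241, B:325, C:452, D:170, E:194, F:724, G:325 → nearest is D
(9, 6) — d² to each: A:85, B:137, C:2, D:104, E:340, F:34, G:53 → nearest is C
(6, -1) — d² to each: A:5, B:185, C:68, D:74, E:122, F:180, G:97 → nearest is A
(-10, -7) — d² to each: A:305, B:353, C:520, D:202, E:250, F:808, G:369 → nearest is D
(-11, 11) — d² to each: A:520, B:82, C:377, D:149, E:785, F:529, G:178 → nearest is B
(8, -12) — d² to each: A:82, B:584, C:361, D:337, E:9, F:545, G:436 → nearest is E
(-10, -6) — d² to each: A:298, B:320, C:493, D:181, E:261, F:773, G:340 → nearest is D
(-4, 11) — d² to each: A:317, B:5, C:160, D:58, E:610, F:256, G:45 → nearest is B
Tally — A:1, B:2, C:1, D:3, E:1. D captures the most (3).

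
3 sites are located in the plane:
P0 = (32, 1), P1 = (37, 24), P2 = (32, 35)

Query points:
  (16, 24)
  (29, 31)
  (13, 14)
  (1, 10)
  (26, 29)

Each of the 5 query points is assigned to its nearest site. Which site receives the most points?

P2

(16, 24) — d² to each: P0:785, P1:441, P2:377 → nearest is P2
(29, 31) — d² to each: P0:909, P1:113, P2:25 → nearest is P2
(13, 14) — d² to each: P0:530, P1:676, P2:802 → nearest is P0
(1, 10) — d² to each: P0:1042, P1:1492, P2:1586 → nearest is P0
(26, 29) — d² to each: P0:820, P1:146, P2:72 → nearest is P2
Tally — P0:2, P2:3. P2 captures the most (3).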